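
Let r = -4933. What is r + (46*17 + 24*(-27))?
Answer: -4799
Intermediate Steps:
r + (46*17 + 24*(-27)) = -4933 + (46*17 + 24*(-27)) = -4933 + (782 - 648) = -4933 + 134 = -4799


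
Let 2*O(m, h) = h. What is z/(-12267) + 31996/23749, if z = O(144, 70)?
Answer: 391663717/291328983 ≈ 1.3444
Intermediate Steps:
O(m, h) = h/2
z = 35 (z = (½)*70 = 35)
z/(-12267) + 31996/23749 = 35/(-12267) + 31996/23749 = 35*(-1/12267) + 31996*(1/23749) = -35/12267 + 31996/23749 = 391663717/291328983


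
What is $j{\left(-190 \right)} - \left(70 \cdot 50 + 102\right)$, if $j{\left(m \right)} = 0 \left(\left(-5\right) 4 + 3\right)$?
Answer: $-3602$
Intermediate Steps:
$j{\left(m \right)} = 0$ ($j{\left(m \right)} = 0 \left(-20 + 3\right) = 0 \left(-17\right) = 0$)
$j{\left(-190 \right)} - \left(70 \cdot 50 + 102\right) = 0 - \left(70 \cdot 50 + 102\right) = 0 - \left(3500 + 102\right) = 0 - 3602 = -3602$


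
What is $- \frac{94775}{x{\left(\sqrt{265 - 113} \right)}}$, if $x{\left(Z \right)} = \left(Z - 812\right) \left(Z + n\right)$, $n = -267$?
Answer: $- \frac{1355975}{3092386} - \frac{26975 \sqrt{38}}{6184772} \approx -0.46537$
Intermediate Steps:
$x{\left(Z \right)} = \left(-812 + Z\right) \left(-267 + Z\right)$ ($x{\left(Z \right)} = \left(Z - 812\right) \left(Z - 267\right) = \left(-812 + Z\right) \left(-267 + Z\right)$)
$- \frac{94775}{x{\left(\sqrt{265 - 113} \right)}} = - \frac{94775}{216804 + \left(\sqrt{265 - 113}\right)^{2} - 1079 \sqrt{265 - 113}} = - \frac{94775}{216804 + \left(\sqrt{152}\right)^{2} - 1079 \sqrt{152}} = - \frac{94775}{216804 + \left(2 \sqrt{38}\right)^{2} - 1079 \cdot 2 \sqrt{38}} = - \frac{94775}{216804 + 152 - 2158 \sqrt{38}} = - \frac{94775}{216956 - 2158 \sqrt{38}}$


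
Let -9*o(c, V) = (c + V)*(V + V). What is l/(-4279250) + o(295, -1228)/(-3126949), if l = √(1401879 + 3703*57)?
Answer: 763816/9380847 - √64518/855850 ≈ 0.081126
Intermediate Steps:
o(c, V) = -2*V*(V + c)/9 (o(c, V) = -(c + V)*(V + V)/9 = -(V + c)*2*V/9 = -2*V*(V + c)/9)
l = 5*√64518 (l = √(1401879 + 211071) = √1612950 = 5*√64518 ≈ 1270.0)
l/(-4279250) + o(295, -1228)/(-3126949) = (5*√64518)/(-4279250) - 2/9*(-1228)*(-1228 + 295)/(-3126949) = (5*√64518)*(-1/4279250) - 2/9*(-1228)*(-933)*(-1/3126949) = -√64518/855850 - 763816/3*(-1/3126949) = -√64518/855850 + 763816/9380847 = 763816/9380847 - √64518/855850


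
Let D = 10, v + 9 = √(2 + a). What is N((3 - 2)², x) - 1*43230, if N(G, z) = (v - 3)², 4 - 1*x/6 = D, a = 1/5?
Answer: -43230 + (60 - √55)²/25 ≈ -43119.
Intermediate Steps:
a = ⅕ ≈ 0.20000
v = -9 + √55/5 (v = -9 + √(2 + ⅕) = -9 + √(11/5) = -9 + √55/5 ≈ -7.5168)
x = -36 (x = 24 - 6*10 = 24 - 60 = -36)
N(G, z) = (-12 + √55/5)² (N(G, z) = ((-9 + √55/5) - 3)² = (-12 + √55/5)²)
N((3 - 2)², x) - 1*43230 = (60 - √55)²/25 - 1*43230 = (60 - √55)²/25 - 43230 = -43230 + (60 - √55)²/25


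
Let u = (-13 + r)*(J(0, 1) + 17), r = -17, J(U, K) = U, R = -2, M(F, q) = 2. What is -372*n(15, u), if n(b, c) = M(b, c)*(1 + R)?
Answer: 744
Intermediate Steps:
u = -510 (u = (-13 - 17)*(0 + 17) = -30*17 = -510)
n(b, c) = -2 (n(b, c) = 2*(1 - 2) = 2*(-1) = -2)
-372*n(15, u) = -372*(-2) = 744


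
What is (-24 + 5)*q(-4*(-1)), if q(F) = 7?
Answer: -133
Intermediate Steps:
(-24 + 5)*q(-4*(-1)) = (-24 + 5)*7 = -19*7 = -133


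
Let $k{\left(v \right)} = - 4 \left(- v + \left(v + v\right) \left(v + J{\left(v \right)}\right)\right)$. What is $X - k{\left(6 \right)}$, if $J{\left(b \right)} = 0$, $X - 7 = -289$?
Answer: $-18$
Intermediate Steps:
$X = -282$ ($X = 7 - 289 = -282$)
$k{\left(v \right)} = - 8 v^{2} + 4 v$ ($k{\left(v \right)} = - 4 \left(- v + \left(v + v\right) \left(v + 0\right)\right) = - 4 \left(- v + 2 v v\right) = - 4 \left(- v + 2 v^{2}\right) = - 8 v^{2} + 4 v$)
$X - k{\left(6 \right)} = -282 - 4 \cdot 6 \left(1 - 12\right) = -282 - 4 \cdot 6 \left(-11\right) = -282 - -264 = -282 + 264 = -18$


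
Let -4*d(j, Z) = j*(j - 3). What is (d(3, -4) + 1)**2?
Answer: 1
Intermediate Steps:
d(j, Z) = -j*(-3 + j)/4 (d(j, Z) = -j*(j - 3)/4 = -j*(-3 + j)/4)
(d(3, -4) + 1)**2 = ((1/4)*3*(3 - 1*3) + 1)**2 = ((1/4)*3*(3 - 3) + 1)**2 = ((1/4)*3*0 + 1)**2 = (0 + 1)**2 = 1**2 = 1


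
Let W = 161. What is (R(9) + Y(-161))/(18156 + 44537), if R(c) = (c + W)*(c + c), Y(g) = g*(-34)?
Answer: 8534/62693 ≈ 0.13612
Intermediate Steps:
Y(g) = -34*g
R(c) = 2*c*(161 + c) (R(c) = (c + 161)*(c + c) = (161 + c)*(2*c) = 2*c*(161 + c))
(R(9) + Y(-161))/(18156 + 44537) = (2*9*(161 + 9) - 34*(-161))/(18156 + 44537) = (2*9*170 + 5474)/62693 = (3060 + 5474)*(1/62693) = 8534*(1/62693) = 8534/62693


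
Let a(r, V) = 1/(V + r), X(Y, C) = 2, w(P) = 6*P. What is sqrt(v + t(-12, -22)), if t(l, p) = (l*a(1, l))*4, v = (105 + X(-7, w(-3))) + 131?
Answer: sqrt(29326)/11 ≈ 15.568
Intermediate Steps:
v = 238 (v = (105 + 2) + 131 = 107 + 131 = 238)
t(l, p) = 4*l/(1 + l) (t(l, p) = (l/(l + 1))*4 = (l/(1 + l))*4 = 4*l/(1 + l))
sqrt(v + t(-12, -22)) = sqrt(238 + 4*(-12)/(1 - 12)) = sqrt(238 + 4*(-12)/(-11)) = sqrt(238 + 4*(-12)*(-1/11)) = sqrt(238 + 48/11) = sqrt(2666/11) = sqrt(29326)/11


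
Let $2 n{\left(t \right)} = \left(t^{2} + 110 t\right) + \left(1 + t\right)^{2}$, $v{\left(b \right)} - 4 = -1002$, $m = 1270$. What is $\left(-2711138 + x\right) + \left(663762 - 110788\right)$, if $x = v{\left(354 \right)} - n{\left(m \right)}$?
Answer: $- \frac{7686365}{2} \approx -3.8432 \cdot 10^{6}$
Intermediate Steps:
$v{\left(b \right)} = -998$ ($v{\left(b \right)} = 4 - 1002 = -998$)
$n{\left(t \right)} = \frac{t^{2}}{2} + \frac{\left(1 + t\right)^{2}}{2} + 55 t$ ($n{\left(t \right)} = \frac{\left(t^{2} + 110 t\right) + \left(1 + t\right)^{2}}{2} = \frac{t^{2} + \left(1 + t\right)^{2} + 110 t}{2} = \frac{t^{2}}{2} + \frac{\left(1 + t\right)^{2}}{2} + 55 t$)
$x = - \frac{3370037}{2}$ ($x = -998 - \left(\frac{1}{2} + 1270^{2} + 56 \cdot 1270\right) = -998 - \left(\frac{1}{2} + 1612900 + 71120\right) = -998 - \frac{3368041}{2} = - \frac{3370037}{2} \approx -1.685 \cdot 10^{6}$)
$\left(-2711138 + x\right) + \left(663762 - 110788\right) = \left(-2711138 - \frac{3370037}{2}\right) + \left(663762 - 110788\right) = - \frac{8792313}{2} + 552974 = - \frac{7686365}{2}$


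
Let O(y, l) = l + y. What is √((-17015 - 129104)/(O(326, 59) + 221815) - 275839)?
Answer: I*√136189872804018/22220 ≈ 525.2*I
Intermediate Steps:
√((-17015 - 129104)/(O(326, 59) + 221815) - 275839) = √((-17015 - 129104)/((59 + 326) + 221815) - 275839) = √(-146119/(385 + 221815) - 275839) = √(-146119/222200 - 275839) = √(-61291571919/222200) = I*√136189872804018/22220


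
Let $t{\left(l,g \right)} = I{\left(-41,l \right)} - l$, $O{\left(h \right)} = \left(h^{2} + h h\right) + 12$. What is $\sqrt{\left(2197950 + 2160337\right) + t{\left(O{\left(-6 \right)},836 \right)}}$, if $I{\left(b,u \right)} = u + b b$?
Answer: $4 \sqrt{272498} \approx 2088.1$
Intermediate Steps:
$O{\left(h \right)} = 12 + 2 h^{2}$ ($O{\left(h \right)} = \left(h^{2} + h^{2}\right) + 12 = 2 h^{2} + 12 = 12 + 2 h^{2}$)
$I{\left(b,u \right)} = u + b^{2}$
$t{\left(l,g \right)} = 1681$ ($t{\left(l,g \right)} = \left(l + \left(-41\right)^{2}\right) - l = \left(l + 1681\right) - l = \left(1681 + l\right) - l = 1681$)
$\sqrt{\left(2197950 + 2160337\right) + t{\left(O{\left(-6 \right)},836 \right)}} = \sqrt{\left(2197950 + 2160337\right) + 1681} = \sqrt{4358287 + 1681} = \sqrt{4359968} = 4 \sqrt{272498}$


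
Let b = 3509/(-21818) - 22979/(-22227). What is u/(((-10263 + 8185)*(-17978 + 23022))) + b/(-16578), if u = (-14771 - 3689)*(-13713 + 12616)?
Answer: -1565469981431927947/810242843955625764 ≈ -1.9321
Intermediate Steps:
u = 20250620 (u = -18460*(-1097) = 20250620)
b = 423361279/484948686 (b = 3509*(-1/21818) - 22979*(-1/22227) = -3509/21818 + 22979/22227 = 423361279/484948686 ≈ 0.87300)
u/(((-10263 + 8185)*(-17978 + 23022))) + b/(-16578) = 20250620/(((-10263 + 8185)*(-17978 + 23022))) + (423361279/484948686)/(-16578) = 20250620/((-2078*5044)) + (423361279/484948686)*(-1/16578) = 20250620/(-10481432) - 423361279/8039479316508 = 20250620*(-1/10481432) - 423361279/8039479316508 = -389435/201566 - 423361279/8039479316508 = -1565469981431927947/810242843955625764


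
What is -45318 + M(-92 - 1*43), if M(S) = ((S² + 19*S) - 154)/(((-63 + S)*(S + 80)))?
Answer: -246748757/5445 ≈ -45317.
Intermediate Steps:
M(S) = (-154 + S² + 19*S)/((-63 + S)*(80 + S)) (M(S) = (-154 + S² + 19*S)/(((-63 + S)*(80 + S))) = (-154 + S² + 19*S)*(1/((-63 + S)*(80 + S))) = (-154 + S² + 19*S)/((-63 + S)*(80 + S)))
-45318 + M(-92 - 1*43) = -45318 + (-154 + (-92 - 1*43)² + 19*(-92 - 1*43))/(-5040 + (-92 - 1*43)² + 17*(-92 - 1*43)) = -45318 + (-154 + (-92 - 43)² + 19*(-92 - 43))/(-5040 + (-92 - 43)² + 17*(-92 - 43)) = -45318 + (-154 + (-135)² + 19*(-135))/(-5040 + (-135)² + 17*(-135)) = -45318 + (-154 + 18225 - 2565)/(-5040 + 18225 - 2295) = -45318 + 15506/10890 = -45318 + (1/10890)*15506 = -45318 + 7753/5445 = -246748757/5445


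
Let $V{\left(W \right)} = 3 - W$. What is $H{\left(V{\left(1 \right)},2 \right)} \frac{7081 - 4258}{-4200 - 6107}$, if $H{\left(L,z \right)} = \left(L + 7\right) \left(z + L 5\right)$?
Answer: $- \frac{304884}{10307} \approx -29.58$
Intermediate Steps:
$H{\left(L,z \right)} = \left(7 + L\right) \left(z + 5 L\right)$
$H{\left(V{\left(1 \right)},2 \right)} \frac{7081 - 4258}{-4200 - 6107} = \left(5 \left(3 - 1\right)^{2} + 7 \cdot 2 + 35 \left(3 - 1\right) + \left(3 - 1\right) 2\right) \frac{7081 - 4258}{-4200 - 6107} = \left(5 \left(3 - 1\right)^{2} + 14 + 35 \left(3 - 1\right) + \left(3 - 1\right) 2\right) \frac{2823}{-10307} = \left(5 \cdot 2^{2} + 14 + 35 \cdot 2 + 2 \cdot 2\right) 2823 \left(- \frac{1}{10307}\right) = \left(5 \cdot 4 + 14 + 70 + 4\right) \left(- \frac{2823}{10307}\right) = \left(20 + 14 + 70 + 4\right) \left(- \frac{2823}{10307}\right) = 108 \left(- \frac{2823}{10307}\right) = - \frac{304884}{10307}$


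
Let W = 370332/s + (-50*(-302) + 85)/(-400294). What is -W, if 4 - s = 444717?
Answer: 154994644513/178015945622 ≈ 0.87068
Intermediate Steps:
s = -444713 (s = 4 - 1*444717 = 4 - 444717 = -444713)
W = -154994644513/178015945622 (W = 370332/(-444713) + (-50*(-302) + 85)/(-400294) = 370332*(-1/444713) + (15100 + 85)*(-1/400294) = -370332/444713 + 15185*(-1/400294) = -370332/444713 - 15185/400294 = -154994644513/178015945622 ≈ -0.87068)
-W = -1*(-154994644513/178015945622) = 154994644513/178015945622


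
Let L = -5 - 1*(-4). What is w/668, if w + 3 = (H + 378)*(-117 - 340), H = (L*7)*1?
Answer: -84775/334 ≈ -253.82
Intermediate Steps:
L = -1 (L = -5 + 4 = -1)
H = -7 (H = -1*7*1 = -7*1 = -7)
w = -169550 (w = -3 + (-7 + 378)*(-117 - 340) = -3 + 371*(-457) = -3 - 169547 = -169550)
w/668 = -169550/668 = -169550*1/668 = -84775/334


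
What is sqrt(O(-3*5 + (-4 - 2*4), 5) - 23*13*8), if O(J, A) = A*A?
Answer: 3*I*sqrt(263) ≈ 48.652*I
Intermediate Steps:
O(J, A) = A**2
sqrt(O(-3*5 + (-4 - 2*4), 5) - 23*13*8) = sqrt(5**2 - 23*13*8) = sqrt(25 - 299*8) = sqrt(25 - 2392) = sqrt(-2367) = 3*I*sqrt(263)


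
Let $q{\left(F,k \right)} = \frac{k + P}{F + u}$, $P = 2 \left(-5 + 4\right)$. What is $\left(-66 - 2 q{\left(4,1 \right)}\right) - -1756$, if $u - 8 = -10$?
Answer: $1691$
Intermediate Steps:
$u = -2$ ($u = 8 - 10 = -2$)
$P = -2$ ($P = 2 \left(-1\right) = -2$)
$q{\left(F,k \right)} = \frac{-2 + k}{-2 + F}$ ($q{\left(F,k \right)} = \frac{k - 2}{F - 2} = \frac{-2 + k}{-2 + F}$)
$\left(-66 - 2 q{\left(4,1 \right)}\right) - -1756 = \left(-66 - 2 \frac{-2 + 1}{-2 + 4}\right) - -1756 = \left(-66 - 2 \cdot \frac{1}{2} \left(-1\right)\right) + 1756 = \left(-66 - -1\right) + 1756 = \left(-66 + 1\right) + 1756 = -65 + 1756 = 1691$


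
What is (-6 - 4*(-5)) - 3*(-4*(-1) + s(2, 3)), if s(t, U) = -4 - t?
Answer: 20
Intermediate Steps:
(-6 - 4*(-5)) - 3*(-4*(-1) + s(2, 3)) = (-6 - 4*(-5)) - 3*(-4*(-1) + (-4 - 1*2)) = (-6 + 20) - 3*(4 + (-4 - 2)) = 14 - 3*(4 - 6) = 14 - 3*(-2) = 14 + 6 = 20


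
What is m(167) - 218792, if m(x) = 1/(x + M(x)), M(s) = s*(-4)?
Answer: -109614793/501 ≈ -2.1879e+5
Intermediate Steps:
M(s) = -4*s
m(x) = -1/(3*x) (m(x) = 1/(x - 4*x) = 1/(-3*x) = -1/(3*x))
m(167) - 218792 = -⅓/167 - 218792 = -⅓*1/167 - 218792 = -1/501 - 218792 = -109614793/501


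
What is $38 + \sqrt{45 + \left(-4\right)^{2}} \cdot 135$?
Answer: $38 + 135 \sqrt{61} \approx 1092.4$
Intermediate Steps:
$38 + \sqrt{45 + \left(-4\right)^{2}} \cdot 135 = 38 + \sqrt{45 + 16} \cdot 135 = 38 + \sqrt{61} \cdot 135 = 38 + 135 \sqrt{61}$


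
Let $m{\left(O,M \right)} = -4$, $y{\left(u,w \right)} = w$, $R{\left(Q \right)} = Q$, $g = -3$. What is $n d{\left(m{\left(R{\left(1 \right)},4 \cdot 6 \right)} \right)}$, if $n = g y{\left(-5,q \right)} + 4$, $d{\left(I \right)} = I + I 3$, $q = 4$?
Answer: $128$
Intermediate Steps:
$d{\left(I \right)} = 4 I$ ($d{\left(I \right)} = I + 3 I = 4 I$)
$n = -8$ ($n = \left(-3\right) 4 + 4 = -12 + 4 = -8$)
$n d{\left(m{\left(R{\left(1 \right)},4 \cdot 6 \right)} \right)} = - 8 \cdot 4 \left(-4\right) = \left(-8\right) \left(-16\right) = 128$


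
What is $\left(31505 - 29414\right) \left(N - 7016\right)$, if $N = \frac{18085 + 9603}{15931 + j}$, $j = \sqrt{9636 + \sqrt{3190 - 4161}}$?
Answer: $-14670456 + \frac{57895608}{15931 + \sqrt{9636 + i \sqrt{971}}} \approx -1.4667 \cdot 10^{7} - 0.035765 i$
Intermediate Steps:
$j = \sqrt{9636 + i \sqrt{971}}$ ($j = \sqrt{9636 + \sqrt{-971}} = \sqrt{9636 + i \sqrt{971}} \approx 98.163 + 0.1587 i$)
$N = \frac{27688}{15931 + \sqrt{9636 + i \sqrt{971}}}$ ($N = \frac{18085 + 9603}{15931 + \sqrt{9636 + i \sqrt{971}}} = \frac{27688}{15931 + \sqrt{9636 + i \sqrt{971}}} \approx 1.7274 - 1.7104 \cdot 10^{-5} i$)
$\left(31505 - 29414\right) \left(N - 7016\right) = \left(31505 - 29414\right) \left(\frac{27688}{15931 + \sqrt{9636 + i \sqrt{971}}} - 7016\right) = 2091 \left(-7016 + \frac{27688}{15931 + \sqrt{9636 + i \sqrt{971}}}\right) = -14670456 + \frac{57895608}{15931 + \sqrt{9636 + i \sqrt{971}}}$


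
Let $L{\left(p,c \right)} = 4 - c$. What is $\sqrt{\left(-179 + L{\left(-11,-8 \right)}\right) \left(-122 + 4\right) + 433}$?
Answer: $7 \sqrt{411} \approx 141.91$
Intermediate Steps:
$\sqrt{\left(-179 + L{\left(-11,-8 \right)}\right) \left(-122 + 4\right) + 433} = \sqrt{\left(-179 + \left(4 - -8\right)\right) \left(-122 + 4\right) + 433} = \sqrt{\left(-179 + \left(4 + 8\right)\right) \left(-118\right) + 433} = \sqrt{\left(-179 + 12\right) \left(-118\right) + 433} = \sqrt{\left(-167\right) \left(-118\right) + 433} = \sqrt{19706 + 433} = \sqrt{20139} = 7 \sqrt{411}$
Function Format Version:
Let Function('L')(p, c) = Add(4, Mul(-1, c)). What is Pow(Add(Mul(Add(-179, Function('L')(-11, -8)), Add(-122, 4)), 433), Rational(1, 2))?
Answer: Mul(7, Pow(411, Rational(1, 2))) ≈ 141.91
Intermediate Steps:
Pow(Add(Mul(Add(-179, Function('L')(-11, -8)), Add(-122, 4)), 433), Rational(1, 2)) = Pow(Add(Mul(Add(-179, Add(4, Mul(-1, -8))), Add(-122, 4)), 433), Rational(1, 2)) = Pow(Add(Mul(Add(-179, Add(4, 8)), -118), 433), Rational(1, 2)) = Pow(Add(Mul(Add(-179, 12), -118), 433), Rational(1, 2)) = Pow(Add(Mul(-167, -118), 433), Rational(1, 2)) = Pow(Add(19706, 433), Rational(1, 2)) = Pow(20139, Rational(1, 2)) = Mul(7, Pow(411, Rational(1, 2)))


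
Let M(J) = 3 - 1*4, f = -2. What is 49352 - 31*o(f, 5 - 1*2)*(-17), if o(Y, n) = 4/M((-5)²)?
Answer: 47244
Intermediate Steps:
M(J) = -1 (M(J) = 3 - 4 = -1)
o(Y, n) = -4 (o(Y, n) = 4/(-1) = 4*(-1) = -4)
49352 - 31*o(f, 5 - 1*2)*(-17) = 49352 - 31*(-4)*(-17) = 49352 - (-124)*(-17) = 49352 - 1*2108 = 49352 - 2108 = 47244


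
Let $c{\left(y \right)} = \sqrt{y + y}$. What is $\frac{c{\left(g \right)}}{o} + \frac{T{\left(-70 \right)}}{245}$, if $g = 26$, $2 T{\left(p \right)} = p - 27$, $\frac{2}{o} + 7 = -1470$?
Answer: $- \frac{97}{490} - 1477 \sqrt{13} \approx -5325.6$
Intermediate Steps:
$o = - \frac{2}{1477}$ ($o = \frac{2}{-7 - 1470} = \frac{2}{-1477} = 2 \left(- \frac{1}{1477}\right) = - \frac{2}{1477} \approx -0.0013541$)
$T{\left(p \right)} = - \frac{27}{2} + \frac{p}{2}$ ($T{\left(p \right)} = \frac{p - 27}{2} = \frac{-27 + p}{2} = - \frac{27}{2} + \frac{p}{2}$)
$c{\left(y \right)} = \sqrt{2} \sqrt{y}$ ($c{\left(y \right)} = \sqrt{2 y} = \sqrt{2} \sqrt{y}$)
$\frac{c{\left(g \right)}}{o} + \frac{T{\left(-70 \right)}}{245} = \frac{\sqrt{2} \sqrt{26}}{- \frac{2}{1477}} + \frac{- \frac{27}{2} + \frac{1}{2} \left(-70\right)}{245} = 2 \sqrt{13} \left(- \frac{1477}{2}\right) + \left(- \frac{27}{2} - 35\right) \frac{1}{245} = - 1477 \sqrt{13} - \frac{97}{490} = - \frac{97}{490} - 1477 \sqrt{13}$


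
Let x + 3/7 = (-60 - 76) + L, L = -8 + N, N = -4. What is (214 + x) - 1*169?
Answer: -724/7 ≈ -103.43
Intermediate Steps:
L = -12 (L = -8 - 4 = -12)
x = -1039/7 (x = -3/7 + ((-60 - 76) - 12) = -3/7 + (-136 - 12) = -3/7 - 148 = -1039/7 ≈ -148.43)
(214 + x) - 1*169 = (214 - 1039/7) - 1*169 = 459/7 - 169 = -724/7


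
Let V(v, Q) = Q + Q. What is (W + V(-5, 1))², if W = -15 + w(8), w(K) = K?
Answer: 25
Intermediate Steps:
V(v, Q) = 2*Q
W = -7 (W = -15 + 8 = -7)
(W + V(-5, 1))² = (-7 + 2*1)² = (-7 + 2)² = (-5)² = 25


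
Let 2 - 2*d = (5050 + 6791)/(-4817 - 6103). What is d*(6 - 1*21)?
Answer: -33681/1456 ≈ -23.133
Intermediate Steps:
d = 11227/7280 (d = 1 - (5050 + 6791)/(2*(-4817 - 6103)) = 1 - 11841/(2*(-10920)) = 1 - 11841*(-1)/(2*10920) = 1 - ½*(-3947/3640) = 1 + 3947/7280 = 11227/7280 ≈ 1.5422)
d*(6 - 1*21) = 11227*(6 - 1*21)/7280 = 11227*(6 - 21)/7280 = (11227/7280)*(-15) = -33681/1456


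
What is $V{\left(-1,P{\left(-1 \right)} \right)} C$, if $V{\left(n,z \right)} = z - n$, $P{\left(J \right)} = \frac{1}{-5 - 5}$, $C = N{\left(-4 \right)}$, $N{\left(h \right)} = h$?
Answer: $- \frac{18}{5} \approx -3.6$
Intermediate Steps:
$C = -4$
$P{\left(J \right)} = - \frac{1}{10}$ ($P{\left(J \right)} = \frac{1}{-10} = - \frac{1}{10}$)
$V{\left(-1,P{\left(-1 \right)} \right)} C = \left(- \frac{1}{10} - -1\right) \left(-4\right) = \left(- \frac{1}{10} + 1\right) \left(-4\right) = \frac{9}{10} \left(-4\right) = - \frac{18}{5}$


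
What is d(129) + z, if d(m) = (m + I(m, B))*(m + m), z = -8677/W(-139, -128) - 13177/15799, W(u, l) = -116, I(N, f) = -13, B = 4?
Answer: 54984126143/1832684 ≈ 30002.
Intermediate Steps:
z = 135559391/1832684 (z = -8677/(-116) - 13177/15799 = -8677*(-1/116) - 13177*1/15799 = 8677/116 - 13177/15799 = 135559391/1832684 ≈ 73.968)
d(m) = 2*m*(-13 + m) (d(m) = (m - 13)*(m + m) = (-13 + m)*(2*m) = 2*m*(-13 + m))
d(129) + z = 2*129*(-13 + 129) + 135559391/1832684 = 2*129*116 + 135559391/1832684 = 29928 + 135559391/1832684 = 54984126143/1832684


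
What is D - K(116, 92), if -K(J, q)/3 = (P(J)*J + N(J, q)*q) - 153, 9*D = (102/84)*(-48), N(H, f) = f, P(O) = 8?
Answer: 581921/21 ≈ 27711.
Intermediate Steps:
D = -136/21 (D = ((102/84)*(-48))/9 = ((102*(1/84))*(-48))/9 = ((17/14)*(-48))/9 = (⅑)*(-408/7) = -136/21 ≈ -6.4762)
K(J, q) = 459 - 24*J - 3*q² (K(J, q) = -3*((8*J + q*q) - 153) = -3*((8*J + q²) - 153) = -3*((q² + 8*J) - 153) = -3*(-153 + q² + 8*J) = 459 - 24*J - 3*q²)
D - K(116, 92) = -136/21 - (459 - 24*116 - 3*92²) = -136/21 - (459 - 2784 - 3*8464) = -136/21 - (459 - 2784 - 25392) = -136/21 - 1*(-27717) = -136/21 + 27717 = 581921/21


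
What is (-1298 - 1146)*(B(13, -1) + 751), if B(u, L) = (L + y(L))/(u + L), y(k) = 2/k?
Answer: -1834833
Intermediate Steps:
B(u, L) = (L + 2/L)/(L + u) (B(u, L) = (L + 2/L)/(u + L) = (L + 2/L)/(L + u))
(-1298 - 1146)*(B(13, -1) + 751) = (-1298 - 1146)*((2 + (-1)²)/((-1)*(-1 + 13)) + 751) = -2444*(-1*(2 + 1)/12 + 751) = -2444*(-1*1/12*3 + 751) = -2444*(-¼ + 751) = -2444*3003/4 = -1834833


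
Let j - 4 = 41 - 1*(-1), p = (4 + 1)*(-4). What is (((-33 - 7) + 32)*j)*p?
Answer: 7360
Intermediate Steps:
p = -20 (p = 5*(-4) = -20)
j = 46 (j = 4 + (41 - 1*(-1)) = 4 + (41 + 1) = 4 + 42 = 46)
(((-33 - 7) + 32)*j)*p = (((-33 - 7) + 32)*46)*(-20) = ((-40 + 32)*46)*(-20) = -8*46*(-20) = -368*(-20) = 7360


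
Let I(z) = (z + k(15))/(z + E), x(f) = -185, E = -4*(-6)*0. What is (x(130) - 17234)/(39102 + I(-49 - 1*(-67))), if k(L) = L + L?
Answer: -52257/117314 ≈ -0.44545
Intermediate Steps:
k(L) = 2*L
E = 0 (E = 24*0 = 0)
I(z) = (30 + z)/z (I(z) = (z + 2*15)/(z + 0) = (z + 30)/z = (30 + z)/z)
(x(130) - 17234)/(39102 + I(-49 - 1*(-67))) = (-185 - 17234)/(39102 + (30 + (-49 - 1*(-67)))/(-49 - 1*(-67))) = -17419/(39102 + (30 + (-49 + 67))/(-49 + 67)) = -17419/(39102 + (30 + 18)/18) = -17419/(39102 + (1/18)*48) = -17419/(39102 + 8/3) = -17419/117314/3 = -17419*3/117314 = -52257/117314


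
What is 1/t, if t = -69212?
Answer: -1/69212 ≈ -1.4448e-5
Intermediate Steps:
1/t = 1/(-69212) = -1/69212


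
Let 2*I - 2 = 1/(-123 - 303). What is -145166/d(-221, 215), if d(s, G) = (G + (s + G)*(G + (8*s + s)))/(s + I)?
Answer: 13605030103/4625934 ≈ 2941.0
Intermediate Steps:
I = 851/852 (I = 1 + 1/(2*(-123 - 303)) = 1 + (1/2)/(-426) = 1 + (1/2)*(-1/426) = 1 - 1/852 = 851/852 ≈ 0.99883)
d(s, G) = (G + (G + s)*(G + 9*s))/(851/852 + s) (d(s, G) = (G + (s + G)*(G + (8*s + s)))/(s + 851/852) = (G + (G + s)*(G + 9*s))/(851/852 + s))
-145166/d(-221, 215) = -145166*(851 + 852*(-221))/(852*(215 + 215**2 + 9*(-221)**2 + 10*215*(-221))) = -145166*(851 - 188292)/(852*(215 + 46225 + 9*48841 - 475150)) = -145166*(-187441/(852*(215 + 46225 + 439569 - 475150))) = -145166/(852*(-1/187441)*10859) = -145166/(-9251868/187441) = -145166*(-187441/9251868) = 13605030103/4625934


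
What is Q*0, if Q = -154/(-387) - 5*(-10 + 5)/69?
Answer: 0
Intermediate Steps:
Q = 6767/8901 (Q = -154*(-1/387) - 5*(-5)*(1/69) = 154/387 + 25*(1/69) = 154/387 + 25/69 = 6767/8901 ≈ 0.76025)
Q*0 = (6767/8901)*0 = 0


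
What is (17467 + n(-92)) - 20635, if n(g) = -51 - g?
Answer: -3127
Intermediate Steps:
(17467 + n(-92)) - 20635 = (17467 + (-51 - 1*(-92))) - 20635 = (17467 + (-51 + 92)) - 20635 = (17467 + 41) - 20635 = 17508 - 20635 = -3127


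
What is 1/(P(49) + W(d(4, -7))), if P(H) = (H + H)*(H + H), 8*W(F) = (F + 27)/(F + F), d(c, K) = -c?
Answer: 64/614633 ≈ 0.00010413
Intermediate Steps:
W(F) = (27 + F)/(16*F) (W(F) = ((F + 27)/(F + F))/8 = ((27 + F)/((2*F)))/8 = ((27 + F)*(1/(2*F)))/8 = ((27 + F)/(2*F))/8 = (27 + F)/(16*F))
P(H) = 4*H² (P(H) = (2*H)*(2*H) = 4*H²)
1/(P(49) + W(d(4, -7))) = 1/(4*49² + (27 - 1*4)/(16*((-1*4)))) = 1/(4*2401 + (1/16)*(27 - 4)/(-4)) = 1/(9604 + (1/16)*(-¼)*23) = 1/(9604 - 23/64) = 1/(614633/64) = 64/614633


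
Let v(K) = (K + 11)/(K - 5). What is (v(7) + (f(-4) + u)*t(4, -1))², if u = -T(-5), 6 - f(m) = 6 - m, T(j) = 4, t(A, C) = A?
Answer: 529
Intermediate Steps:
f(m) = m (f(m) = 6 - (6 - m) = 6 + (-6 + m) = m)
v(K) = (11 + K)/(-5 + K)
u = -4 (u = -1*4 = -4)
(v(7) + (f(-4) + u)*t(4, -1))² = ((11 + 7)/(-5 + 7) + (-4 - 4)*4)² = (18/2 - 8*4)² = ((½)*18 - 32)² = (9 - 32)² = (-23)² = 529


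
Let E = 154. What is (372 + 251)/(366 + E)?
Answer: 623/520 ≈ 1.1981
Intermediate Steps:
(372 + 251)/(366 + E) = (372 + 251)/(366 + 154) = 623/520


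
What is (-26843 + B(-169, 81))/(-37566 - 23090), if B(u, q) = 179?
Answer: 3333/7582 ≈ 0.43959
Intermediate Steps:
(-26843 + B(-169, 81))/(-37566 - 23090) = (-26843 + 179)/(-37566 - 23090) = -26664/(-60656) = -26664*(-1/60656) = 3333/7582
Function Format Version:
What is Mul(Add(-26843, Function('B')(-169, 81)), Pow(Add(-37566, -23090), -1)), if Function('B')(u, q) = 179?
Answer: Rational(3333, 7582) ≈ 0.43959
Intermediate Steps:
Mul(Add(-26843, Function('B')(-169, 81)), Pow(Add(-37566, -23090), -1)) = Mul(Add(-26843, 179), Pow(Add(-37566, -23090), -1)) = Mul(-26664, Pow(-60656, -1)) = Mul(-26664, Rational(-1, 60656)) = Rational(3333, 7582)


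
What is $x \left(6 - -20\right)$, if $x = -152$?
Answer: $-3952$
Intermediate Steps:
$x \left(6 - -20\right) = - 152 \left(6 - -20\right) = - 152 \left(6 + 20\right) = \left(-152\right) 26 = -3952$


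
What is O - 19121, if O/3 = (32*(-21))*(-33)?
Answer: 47407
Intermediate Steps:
O = 66528 (O = 3*((32*(-21))*(-33)) = 3*(-672*(-33)) = 3*22176 = 66528)
O - 19121 = 66528 - 19121 = 47407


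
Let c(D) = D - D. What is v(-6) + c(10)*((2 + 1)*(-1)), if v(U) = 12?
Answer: 12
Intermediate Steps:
c(D) = 0
v(-6) + c(10)*((2 + 1)*(-1)) = 12 + 0*((2 + 1)*(-1)) = 12 + 0*(3*(-1)) = 12 + 0*(-3) = 12 + 0 = 12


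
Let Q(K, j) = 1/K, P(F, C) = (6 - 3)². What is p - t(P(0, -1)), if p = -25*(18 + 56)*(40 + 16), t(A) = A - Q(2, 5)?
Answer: -207217/2 ≈ -1.0361e+5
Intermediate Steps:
P(F, C) = 9 (P(F, C) = 3² = 9)
t(A) = -½ + A (t(A) = A - 1/2 = A - 1*½ = A - ½ = -½ + A)
p = -103600 (p = -1850*56 = -25*4144 = -103600)
p - t(P(0, -1)) = -103600 - (-½ + 9) = -103600 - 1*17/2 = -103600 - 17/2 = -207217/2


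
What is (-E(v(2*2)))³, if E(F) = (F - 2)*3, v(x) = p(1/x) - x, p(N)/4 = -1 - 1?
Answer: 74088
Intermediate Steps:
p(N) = -8 (p(N) = 4*(-1 - 1) = 4*(-2) = -8)
v(x) = -8 - x
E(F) = -6 + 3*F (E(F) = (-2 + F)*3 = -6 + 3*F)
(-E(v(2*2)))³ = (-(-6 + 3*(-8 - 2*2)))³ = (-(-6 + 3*(-8 - 1*4)))³ = (-(-6 + 3*(-8 - 4)))³ = (-(-6 + 3*(-12)))³ = (-(-6 - 36))³ = (-1*(-42))³ = 42³ = 74088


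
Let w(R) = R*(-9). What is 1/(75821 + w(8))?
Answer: 1/75749 ≈ 1.3201e-5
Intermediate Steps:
w(R) = -9*R
1/(75821 + w(8)) = 1/(75821 - 9*8) = 1/(75821 - 72) = 1/75749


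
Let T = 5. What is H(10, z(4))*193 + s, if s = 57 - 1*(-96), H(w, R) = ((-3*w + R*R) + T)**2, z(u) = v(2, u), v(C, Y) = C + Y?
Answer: 23506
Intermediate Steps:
z(u) = 2 + u
H(w, R) = (5 + R**2 - 3*w)**2 (H(w, R) = ((-3*w + R*R) + 5)**2 = ((-3*w + R**2) + 5)**2 = ((R**2 - 3*w) + 5)**2 = (5 + R**2 - 3*w)**2)
s = 153 (s = 57 + 96 = 153)
H(10, z(4))*193 + s = (5 + (2 + 4)**2 - 3*10)**2*193 + 153 = (5 + 6**2 - 30)**2*193 + 153 = (5 + 36 - 30)**2*193 + 153 = 11**2*193 + 153 = 121*193 + 153 = 23353 + 153 = 23506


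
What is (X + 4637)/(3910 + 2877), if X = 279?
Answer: 4916/6787 ≈ 0.72433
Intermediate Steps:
(X + 4637)/(3910 + 2877) = (279 + 4637)/(3910 + 2877) = 4916/6787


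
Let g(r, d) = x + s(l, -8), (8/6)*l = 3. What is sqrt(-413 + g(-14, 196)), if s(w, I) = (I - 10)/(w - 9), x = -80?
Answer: I*sqrt(4413)/3 ≈ 22.143*I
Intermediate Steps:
l = 9/4 (l = (3/4)*3 = 9/4 ≈ 2.2500)
s(w, I) = (-10 + I)/(-9 + w)
g(r, d) = -232/3 (g(r, d) = -80 + (-10 - 8)/(-9 + 9/4) = -80 - 18/(-27/4) = -80 - 4/27*(-18) = -80 + 8/3 = -232/3)
sqrt(-413 + g(-14, 196)) = sqrt(-413 - 232/3) = sqrt(-1471/3) = I*sqrt(4413)/3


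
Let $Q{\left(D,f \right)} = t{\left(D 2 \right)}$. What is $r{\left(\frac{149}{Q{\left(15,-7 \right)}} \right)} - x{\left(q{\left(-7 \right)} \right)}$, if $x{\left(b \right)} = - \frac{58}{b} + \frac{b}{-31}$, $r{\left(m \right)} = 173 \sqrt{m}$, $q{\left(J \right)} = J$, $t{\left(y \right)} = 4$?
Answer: $- \frac{1847}{217} + \frac{173 \sqrt{149}}{2} \approx 1047.4$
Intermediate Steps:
$Q{\left(D,f \right)} = 4$
$x{\left(b \right)} = - \frac{58}{b} - \frac{b}{31}$ ($x{\left(b \right)} = - \frac{58}{b} + b \left(- \frac{1}{31}\right) = - \frac{58}{b} - \frac{b}{31}$)
$r{\left(\frac{149}{Q{\left(15,-7 \right)}} \right)} - x{\left(q{\left(-7 \right)} \right)} = 173 \sqrt{\frac{149}{4}} - \left(- \frac{58}{-7} - - \frac{7}{31}\right) = 173 \sqrt{149 \cdot \frac{1}{4}} - \left(\left(-58\right) \left(- \frac{1}{7}\right) + \frac{7}{31}\right) = 173 \sqrt{\frac{149}{4}} - \left(\frac{58}{7} + \frac{7}{31}\right) = 173 \frac{\sqrt{149}}{2} - \frac{1847}{217} = \frac{173 \sqrt{149}}{2} - \frac{1847}{217} = - \frac{1847}{217} + \frac{173 \sqrt{149}}{2}$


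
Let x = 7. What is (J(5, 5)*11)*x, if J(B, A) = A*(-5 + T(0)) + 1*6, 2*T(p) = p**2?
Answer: -1463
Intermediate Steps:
T(p) = p**2/2
J(B, A) = 6 - 5*A (J(B, A) = A*(-5 + (1/2)*0**2) + 1*6 = A*(-5 + (1/2)*0) + 6 = A*(-5 + 0) + 6 = A*(-5) + 6 = -5*A + 6 = 6 - 5*A)
(J(5, 5)*11)*x = ((6 - 5*5)*11)*7 = ((6 - 25)*11)*7 = -19*11*7 = -209*7 = -1463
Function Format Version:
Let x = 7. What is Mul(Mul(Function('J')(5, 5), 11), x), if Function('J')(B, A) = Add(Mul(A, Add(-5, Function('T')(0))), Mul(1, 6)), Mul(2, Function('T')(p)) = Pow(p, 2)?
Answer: -1463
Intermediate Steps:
Function('T')(p) = Mul(Rational(1, 2), Pow(p, 2))
Function('J')(B, A) = Add(6, Mul(-5, A)) (Function('J')(B, A) = Add(Mul(A, Add(-5, Mul(Rational(1, 2), Pow(0, 2)))), Mul(1, 6)) = Add(Mul(A, Add(-5, Mul(Rational(1, 2), 0))), 6) = Add(Mul(A, Add(-5, 0)), 6) = Add(Mul(A, -5), 6) = Add(Mul(-5, A), 6) = Add(6, Mul(-5, A)))
Mul(Mul(Function('J')(5, 5), 11), x) = Mul(Mul(Add(6, Mul(-5, 5)), 11), 7) = Mul(Mul(Add(6, -25), 11), 7) = Mul(Mul(-19, 11), 7) = Mul(-209, 7) = -1463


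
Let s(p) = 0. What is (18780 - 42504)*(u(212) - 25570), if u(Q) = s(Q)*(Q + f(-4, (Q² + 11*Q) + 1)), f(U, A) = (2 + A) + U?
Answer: 606622680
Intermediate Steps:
f(U, A) = 2 + A + U
u(Q) = 0 (u(Q) = 0*(Q + (2 + ((Q² + 11*Q) + 1) - 4)) = 0*(Q + (2 + (1 + Q² + 11*Q) - 4)) = 0*(Q + (-1 + Q² + 11*Q)) = 0*(-1 + Q² + 12*Q) = 0)
(18780 - 42504)*(u(212) - 25570) = (18780 - 42504)*(0 - 25570) = -23724*(-25570) = 606622680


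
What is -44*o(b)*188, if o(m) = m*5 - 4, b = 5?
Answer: -173712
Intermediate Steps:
o(m) = -4 + 5*m (o(m) = 5*m - 4 = -4 + 5*m)
-44*o(b)*188 = -44*(-4 + 5*5)*188 = -44*(-4 + 25)*188 = -44*21*188 = -924*188 = -173712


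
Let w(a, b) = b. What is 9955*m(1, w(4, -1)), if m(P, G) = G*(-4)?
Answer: 39820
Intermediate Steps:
m(P, G) = -4*G
9955*m(1, w(4, -1)) = 9955*(-4*(-1)) = 9955*4 = 39820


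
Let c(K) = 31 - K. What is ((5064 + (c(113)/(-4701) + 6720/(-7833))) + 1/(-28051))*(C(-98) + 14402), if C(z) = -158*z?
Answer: 2480936092487813330/16395557041 ≈ 1.5132e+8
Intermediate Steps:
((5064 + (c(113)/(-4701) + 6720/(-7833))) + 1/(-28051))*(C(-98) + 14402) = ((5064 + ((31 - 1*113)/(-4701) + 6720/(-7833))) + 1/(-28051))*(-158*(-98) + 14402) = ((5064 + ((31 - 113)*(-1/4701) + 6720*(-1/7833))) - 1/28051)*(15484 + 14402) = ((5064 + (-82*(-1/4701) - 320/373)) - 1/28051)*29886 = ((5064 + (82/4701 - 320/373)) - 1/28051)*29886 = ((5064 - 1473734/1753473) - 1/28051)*29886 = (8878113538/1753473 - 1/28051)*29886 = (249039961100965/49186671123)*29886 = 2480936092487813330/16395557041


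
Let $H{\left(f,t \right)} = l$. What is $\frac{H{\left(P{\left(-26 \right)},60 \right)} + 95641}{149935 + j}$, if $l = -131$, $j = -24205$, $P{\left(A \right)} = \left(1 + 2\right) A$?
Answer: $\frac{9551}{12573} \approx 0.75964$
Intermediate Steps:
$P{\left(A \right)} = 3 A$
$H{\left(f,t \right)} = -131$
$\frac{H{\left(P{\left(-26 \right)},60 \right)} + 95641}{149935 + j} = \frac{-131 + 95641}{149935 - 24205} = \frac{95510}{125730} = 95510 \cdot \frac{1}{125730} = \frac{9551}{12573}$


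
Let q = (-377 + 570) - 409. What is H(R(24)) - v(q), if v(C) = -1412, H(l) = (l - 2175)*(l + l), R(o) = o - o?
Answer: 1412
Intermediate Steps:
R(o) = 0
H(l) = 2*l*(-2175 + l) (H(l) = (-2175 + l)*(2*l) = 2*l*(-2175 + l))
q = -216 (q = 193 - 409 = -216)
H(R(24)) - v(q) = 2*0*(-2175 + 0) - 1*(-1412) = 2*0*(-2175) + 1412 = 0 + 1412 = 1412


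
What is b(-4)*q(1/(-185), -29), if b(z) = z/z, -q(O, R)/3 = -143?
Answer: 429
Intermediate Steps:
q(O, R) = 429 (q(O, R) = -3*(-143) = 429)
b(z) = 1
b(-4)*q(1/(-185), -29) = 1*429 = 429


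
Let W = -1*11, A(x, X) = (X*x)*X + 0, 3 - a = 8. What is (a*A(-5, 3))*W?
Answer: -2475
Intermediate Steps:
a = -5 (a = 3 - 1*8 = 3 - 8 = -5)
A(x, X) = x*X² (A(x, X) = x*X² + 0 = x*X²)
W = -11
(a*A(-5, 3))*W = -(-25)*3²*(-11) = -(-25)*9*(-11) = -5*(-45)*(-11) = 225*(-11) = -2475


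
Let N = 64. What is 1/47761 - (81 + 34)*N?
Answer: -351520959/47761 ≈ -7360.0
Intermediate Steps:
1/47761 - (81 + 34)*N = 1/47761 - (81 + 34)*64 = 1/47761 - 115*64 = 1/47761 - 1*7360 = 1/47761 - 7360 = -351520959/47761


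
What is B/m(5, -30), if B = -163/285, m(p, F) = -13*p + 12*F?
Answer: 163/121125 ≈ 0.0013457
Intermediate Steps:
B = -163/285 (B = -163*1/285 = -163/285 ≈ -0.57193)
B/m(5, -30) = -163/(285*(-13*5 + 12*(-30))) = -163/(285*(-65 - 360)) = -163/285/(-425) = -163/285*(-1/425) = 163/121125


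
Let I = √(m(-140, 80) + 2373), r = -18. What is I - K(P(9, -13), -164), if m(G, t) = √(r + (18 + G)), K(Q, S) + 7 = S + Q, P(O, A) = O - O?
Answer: 171 + √(2373 + 2*I*√35) ≈ 219.71 + 0.12145*I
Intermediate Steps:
P(O, A) = 0
K(Q, S) = -7 + Q + S (K(Q, S) = -7 + (S + Q) = -7 + (Q + S) = -7 + Q + S)
m(G, t) = √G (m(G, t) = √(-18 + (18 + G)) = √G)
I = √(2373 + 2*I*√35) (I = √(√(-140) + 2373) = √(2*I*√35 + 2373) = √(2373 + 2*I*√35) ≈ 48.714 + 0.1214*I)
I - K(P(9, -13), -164) = √(2373 + 2*I*√35) - (-7 + 0 - 164) = √(2373 + 2*I*√35) - 1*(-171) = √(2373 + 2*I*√35) + 171 = 171 + √(2373 + 2*I*√35)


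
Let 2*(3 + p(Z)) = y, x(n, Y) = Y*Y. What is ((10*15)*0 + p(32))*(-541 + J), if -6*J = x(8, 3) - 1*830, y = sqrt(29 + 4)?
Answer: 2425/2 - 2425*sqrt(33)/12 ≈ 51.620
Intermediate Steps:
y = sqrt(33) ≈ 5.7446
x(n, Y) = Y**2
J = 821/6 (J = -(3**2 - 1*830)/6 = -(9 - 830)/6 = -1/6*(-821) = 821/6 ≈ 136.83)
p(Z) = -3 + sqrt(33)/2
((10*15)*0 + p(32))*(-541 + J) = ((10*15)*0 + (-3 + sqrt(33)/2))*(-541 + 821/6) = (150*0 + (-3 + sqrt(33)/2))*(-2425/6) = (0 + (-3 + sqrt(33)/2))*(-2425/6) = (-3 + sqrt(33)/2)*(-2425/6) = 2425/2 - 2425*sqrt(33)/12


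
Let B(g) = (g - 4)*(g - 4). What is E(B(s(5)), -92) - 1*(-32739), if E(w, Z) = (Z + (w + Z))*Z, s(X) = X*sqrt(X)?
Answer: 36695 + 3680*sqrt(5) ≈ 44924.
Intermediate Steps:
s(X) = X**(3/2)
B(g) = (-4 + g)**2 (B(g) = (-4 + g)*(-4 + g) = (-4 + g)**2)
E(w, Z) = Z*(w + 2*Z) (E(w, Z) = (Z + (Z + w))*Z = (w + 2*Z)*Z = Z*(w + 2*Z))
E(B(s(5)), -92) - 1*(-32739) = -92*((-4 + 5**(3/2))**2 + 2*(-92)) - 1*(-32739) = -92*((-4 + 5*sqrt(5))**2 - 184) + 32739 = -92*(-184 + (-4 + 5*sqrt(5))**2) + 32739 = (16928 - 92*(-4 + 5*sqrt(5))**2) + 32739 = 49667 - 92*(-4 + 5*sqrt(5))**2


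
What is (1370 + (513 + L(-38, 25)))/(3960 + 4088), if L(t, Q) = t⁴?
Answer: 2087019/8048 ≈ 259.32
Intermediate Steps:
(1370 + (513 + L(-38, 25)))/(3960 + 4088) = (1370 + (513 + (-38)⁴))/(3960 + 4088) = (1370 + (513 + 2085136))/8048 = (1370 + 2085649)*(1/8048) = 2087019*(1/8048) = 2087019/8048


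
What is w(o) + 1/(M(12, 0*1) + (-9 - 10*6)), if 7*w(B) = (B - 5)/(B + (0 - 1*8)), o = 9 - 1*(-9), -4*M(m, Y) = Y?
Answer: 827/4830 ≈ 0.17122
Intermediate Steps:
M(m, Y) = -Y/4
o = 18 (o = 9 + 9 = 18)
w(B) = (-5 + B)/(7*(-8 + B)) (w(B) = ((B - 5)/(B + (0 - 1*8)))/7 = ((-5 + B)/(B + (0 - 8)))/7 = ((-5 + B)/(B - 8))/7 = ((-5 + B)/(-8 + B))/7 = (-5 + B)/(7*(-8 + B)))
w(o) + 1/(M(12, 0*1) + (-9 - 10*6)) = (-5 + 18)/(7*(-8 + 18)) + 1/(-0 + (-9 - 10*6)) = (1/7)*13/10 + 1/(-1/4*0 + (-9 - 60)) = (1/7)*(1/10)*13 + 1/(0 - 69) = 13/70 + 1/(-69) = 13/70 - 1/69 = 827/4830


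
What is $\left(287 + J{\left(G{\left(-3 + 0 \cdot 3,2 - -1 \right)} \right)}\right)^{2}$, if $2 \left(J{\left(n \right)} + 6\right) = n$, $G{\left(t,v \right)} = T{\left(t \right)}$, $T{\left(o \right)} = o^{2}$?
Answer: $\frac{326041}{4} \approx 81510.0$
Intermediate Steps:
$G{\left(t,v \right)} = t^{2}$
$J{\left(n \right)} = -6 + \frac{n}{2}$
$\left(287 + J{\left(G{\left(-3 + 0 \cdot 3,2 - -1 \right)} \right)}\right)^{2} = \left(287 - \left(6 - \frac{\left(-3 + 0 \cdot 3\right)^{2}}{2}\right)\right)^{2} = \left(287 - \left(6 - \frac{\left(-3 + 0\right)^{2}}{2}\right)\right)^{2} = \left(287 - \left(6 - \frac{\left(-3\right)^{2}}{2}\right)\right)^{2} = \left(287 + \left(-6 + \frac{1}{2} \cdot 9\right)\right)^{2} = \left(287 + \left(-6 + \frac{9}{2}\right)\right)^{2} = \left(287 - \frac{3}{2}\right)^{2} = \left(\frac{571}{2}\right)^{2} = \frac{326041}{4}$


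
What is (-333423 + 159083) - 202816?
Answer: -377156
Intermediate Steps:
(-333423 + 159083) - 202816 = -174340 - 202816 = -377156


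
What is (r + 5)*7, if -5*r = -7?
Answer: 224/5 ≈ 44.800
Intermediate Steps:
r = 7/5 (r = -⅕*(-7) = 7/5 ≈ 1.4000)
(r + 5)*7 = (7/5 + 5)*7 = (32/5)*7 = 224/5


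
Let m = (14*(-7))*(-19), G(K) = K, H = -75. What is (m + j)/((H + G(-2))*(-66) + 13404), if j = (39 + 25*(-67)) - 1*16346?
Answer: -620/711 ≈ -0.87201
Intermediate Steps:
m = 1862 (m = -98*(-19) = 1862)
j = -17982 (j = (39 - 1675) - 16346 = -1636 - 16346 = -17982)
(m + j)/((H + G(-2))*(-66) + 13404) = (1862 - 17982)/((-75 - 2)*(-66) + 13404) = -16120/(-77*(-66) + 13404) = -16120/(5082 + 13404) = -16120/18486 = -16120*1/18486 = -620/711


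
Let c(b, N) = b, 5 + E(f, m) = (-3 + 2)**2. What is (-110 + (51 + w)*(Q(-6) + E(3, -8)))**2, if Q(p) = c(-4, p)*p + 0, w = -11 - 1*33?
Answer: 900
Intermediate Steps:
E(f, m) = -4 (E(f, m) = -5 + (-3 + 2)**2 = -5 + (-1)**2 = -5 + 1 = -4)
w = -44 (w = -11 - 33 = -44)
Q(p) = -4*p (Q(p) = -4*p + 0 = -4*p)
(-110 + (51 + w)*(Q(-6) + E(3, -8)))**2 = (-110 + (51 - 44)*(-4*(-6) - 4))**2 = (-110 + 7*(24 - 4))**2 = (-110 + 7*20)**2 = (-110 + 140)**2 = 30**2 = 900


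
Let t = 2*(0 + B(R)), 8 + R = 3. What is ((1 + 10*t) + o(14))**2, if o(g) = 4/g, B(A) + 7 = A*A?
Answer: 6395841/49 ≈ 1.3053e+5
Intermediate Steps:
R = -5 (R = -8 + 3 = -5)
B(A) = -7 + A**2 (B(A) = -7 + A*A = -7 + A**2)
t = 36 (t = 2*(0 + (-7 + (-5)**2)) = 2*(0 + (-7 + 25)) = 2*(0 + 18) = 2*18 = 36)
((1 + 10*t) + o(14))**2 = ((1 + 10*36) + 4/14)**2 = ((1 + 360) + 4*(1/14))**2 = (361 + 2/7)**2 = (2529/7)**2 = 6395841/49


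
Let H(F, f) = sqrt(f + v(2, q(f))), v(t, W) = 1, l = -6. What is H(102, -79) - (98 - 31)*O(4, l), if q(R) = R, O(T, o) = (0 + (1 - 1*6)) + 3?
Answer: 134 + I*sqrt(78) ≈ 134.0 + 8.8318*I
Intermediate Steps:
O(T, o) = -2 (O(T, o) = (0 + (1 - 6)) + 3 = (0 - 5) + 3 = -5 + 3 = -2)
H(F, f) = sqrt(1 + f) (H(F, f) = sqrt(f + 1) = sqrt(1 + f))
H(102, -79) - (98 - 31)*O(4, l) = sqrt(1 - 79) - (98 - 31)*(-2) = sqrt(-78) - 67*(-2) = I*sqrt(78) - 1*(-134) = I*sqrt(78) + 134 = 134 + I*sqrt(78)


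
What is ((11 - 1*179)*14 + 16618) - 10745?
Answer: 3521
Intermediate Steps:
((11 - 1*179)*14 + 16618) - 10745 = ((11 - 179)*14 + 16618) - 10745 = (-168*14 + 16618) - 10745 = (-2352 + 16618) - 10745 = 14266 - 10745 = 3521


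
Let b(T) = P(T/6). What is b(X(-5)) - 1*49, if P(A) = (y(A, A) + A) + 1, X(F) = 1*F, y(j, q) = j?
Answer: -149/3 ≈ -49.667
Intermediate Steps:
X(F) = F
P(A) = 1 + 2*A (P(A) = (A + A) + 1 = 2*A + 1 = 1 + 2*A)
b(T) = 1 + T/3 (b(T) = 1 + 2*(T/6) = 1 + T/3)
b(X(-5)) - 1*49 = (1 + (⅓)*(-5)) - 1*49 = (1 - 5/3) - 49 = -⅔ - 49 = -149/3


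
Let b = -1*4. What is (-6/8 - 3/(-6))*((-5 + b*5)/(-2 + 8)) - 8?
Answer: -167/24 ≈ -6.9583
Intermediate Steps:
b = -4
(-6/8 - 3/(-6))*((-5 + b*5)/(-2 + 8)) - 8 = (-6/8 - 3/(-6))*((-5 - 4*5)/(-2 + 8)) - 8 = (-6*1/8 - 3*(-1/6))*((-5 - 20)/6) - 8 = (-3/4 + 1/2)*(-25*1/6) - 8 = -1/4*(-25/6) - 8 = 25/24 - 8 = -167/24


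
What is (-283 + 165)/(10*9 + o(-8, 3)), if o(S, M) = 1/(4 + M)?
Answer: -826/631 ≈ -1.3090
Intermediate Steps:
(-283 + 165)/(10*9 + o(-8, 3)) = (-283 + 165)/(10*9 + 1/(4 + 3)) = -118/(90 + 1/7) = -118/631/7 = -118*7/631 = -826/631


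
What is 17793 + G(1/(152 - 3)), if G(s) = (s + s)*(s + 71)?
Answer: 395043553/22201 ≈ 17794.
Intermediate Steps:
G(s) = 2*s*(71 + s) (G(s) = (2*s)*(71 + s) = 2*s*(71 + s))
17793 + G(1/(152 - 3)) = 17793 + 2*(71 + 1/(152 - 3))/(152 - 3) = 17793 + 2*(71 + 1/149)/149 = 17793 + 2*(1/149)*(71 + 1/149) = 17793 + 2*(1/149)*(10580/149) = 17793 + 21160/22201 = 395043553/22201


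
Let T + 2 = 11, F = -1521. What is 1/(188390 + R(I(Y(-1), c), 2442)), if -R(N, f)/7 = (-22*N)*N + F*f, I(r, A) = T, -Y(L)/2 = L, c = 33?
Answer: 1/26200838 ≈ 3.8167e-8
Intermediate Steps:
Y(L) = -2*L
T = 9 (T = -2 + 11 = 9)
I(r, A) = 9
R(N, f) = 154*N² + 10647*f (R(N, f) = -7*((-22*N)*N - 1521*f) = -7*(-22*N² - 1521*f) = -7*(-1521*f - 22*N²) = 154*N² + 10647*f)
1/(188390 + R(I(Y(-1), c), 2442)) = 1/(188390 + (154*9² + 10647*2442)) = 1/(188390 + (154*81 + 25999974)) = 1/(188390 + (12474 + 25999974)) = 1/(188390 + 26012448) = 1/26200838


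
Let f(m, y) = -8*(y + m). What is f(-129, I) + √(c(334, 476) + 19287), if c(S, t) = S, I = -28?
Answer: 1256 + √19621 ≈ 1396.1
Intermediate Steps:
f(m, y) = -8*m - 8*y (f(m, y) = -8*(m + y) = -8*m - 8*y)
f(-129, I) + √(c(334, 476) + 19287) = (-8*(-129) - 8*(-28)) + √(334 + 19287) = (1032 + 224) + √19621 = 1256 + √19621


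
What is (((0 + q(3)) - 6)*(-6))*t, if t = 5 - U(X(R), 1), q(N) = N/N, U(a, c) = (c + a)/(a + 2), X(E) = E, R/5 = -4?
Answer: 355/3 ≈ 118.33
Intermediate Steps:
R = -20 (R = 5*(-4) = -20)
U(a, c) = (a + c)/(2 + a)
q(N) = 1
t = 71/18 (t = 5 - (-20 + 1)/(2 - 20) = 5 - (-19)/(-18) = 5 - (-1)*(-19)/18 = 5 - 1*19/18 = 5 - 19/18 = 71/18 ≈ 3.9444)
(((0 + q(3)) - 6)*(-6))*t = (((0 + 1) - 6)*(-6))*(71/18) = ((1 - 6)*(-6))*(71/18) = -5*(-6)*(71/18) = 30*(71/18) = 355/3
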